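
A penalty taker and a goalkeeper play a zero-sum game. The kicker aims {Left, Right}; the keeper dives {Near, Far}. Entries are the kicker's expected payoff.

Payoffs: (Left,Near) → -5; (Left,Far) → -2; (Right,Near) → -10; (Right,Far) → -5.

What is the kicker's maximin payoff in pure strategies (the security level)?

-5

Row minima: Left → -5, Right → -10.
The best of these is -5.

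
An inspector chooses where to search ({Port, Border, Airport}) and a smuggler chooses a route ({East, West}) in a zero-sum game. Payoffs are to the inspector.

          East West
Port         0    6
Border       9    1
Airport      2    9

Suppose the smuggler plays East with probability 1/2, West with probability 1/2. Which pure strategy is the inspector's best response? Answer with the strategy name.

Expected payoff of Port: (1/2)·0 + (1/2)·6 = 3.
Expected payoff of Border: (1/2)·9 + (1/2)·1 = 5.
Expected payoff of Airport: (1/2)·2 + (1/2)·9 = 11/2.
The largest is 11/2, so the inspector's best response is Airport.

Airport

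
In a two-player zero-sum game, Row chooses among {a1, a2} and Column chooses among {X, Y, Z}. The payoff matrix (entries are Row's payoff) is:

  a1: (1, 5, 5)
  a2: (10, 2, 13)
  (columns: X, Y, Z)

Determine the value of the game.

Row minima: a1 → 1, a2 → 2; maximin = 2.
Column maxima: X → 10, Y → 5, Z → 13; minimax = 5.
2 ≠ 5, so there is no saddle point; optimal play is mixed.
Z is strictly dominated by X (it gives Row strictly more in every row), so Column never plays it.
On the remaining 2×2 (a1, a2 vs X, Y):
Let Row play a1 with probability p. Expected payoff against X: 1p + 10(1−p) = −9p + 10; against Y: 5p + 2(1−p) = 3p + 2.
Setting these equal: −9p + 10 = 3p + 2 ⇒ −12p = -8 ⇒ p = 2/3, and the value is (-9)·(2/3) + 10 = 4.
For Column: with q = P(X), equating a1's and a2's payoffs gives −4q + 5 = 8q + 2 ⇒ q = 1/4.

4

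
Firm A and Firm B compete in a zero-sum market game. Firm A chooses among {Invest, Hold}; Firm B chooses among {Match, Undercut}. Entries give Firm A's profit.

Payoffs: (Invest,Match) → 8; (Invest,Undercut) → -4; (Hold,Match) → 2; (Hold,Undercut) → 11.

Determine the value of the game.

Row minima: Invest → -4, Hold → 2; maximin = 2.
Column maxima: Match → 8, Undercut → 11; minimax = 8.
2 ≠ 8, so there is no saddle point; optimal play is mixed.
Let Firm A play Invest with probability p. Expected payoff against Match: 8p + 2(1−p) = 6p + 2; against Undercut: (-4)p + 11(1−p) = −15p + 11.
Setting these equal: 6p + 2 = −15p + 11 ⇒ 21p = 9 ⇒ p = 3/7, and the value is (6)·(3/7) + 2 = 32/7.
For Firm B: with q = P(Match), equating Invest's and Hold's payoffs gives 12q − 4 = −9q + 11 ⇒ q = 5/7.

32/7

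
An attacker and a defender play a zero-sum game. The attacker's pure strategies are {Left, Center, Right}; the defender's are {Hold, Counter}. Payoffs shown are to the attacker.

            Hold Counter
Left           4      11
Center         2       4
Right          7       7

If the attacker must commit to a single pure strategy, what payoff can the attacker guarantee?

7

Row minima: Left → 4, Center → 2, Right → 7.
The best of these is 7.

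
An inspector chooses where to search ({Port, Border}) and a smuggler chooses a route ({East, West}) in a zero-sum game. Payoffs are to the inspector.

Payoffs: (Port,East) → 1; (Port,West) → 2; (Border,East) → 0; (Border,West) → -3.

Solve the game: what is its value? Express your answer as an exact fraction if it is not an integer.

1

Row minima: Port → 1, Border → -3; maximin = 1.
Column maxima: East → 1, West → 2; minimax = 1.
Since maximin = minimax = 1, there is a saddle point and the value is 1.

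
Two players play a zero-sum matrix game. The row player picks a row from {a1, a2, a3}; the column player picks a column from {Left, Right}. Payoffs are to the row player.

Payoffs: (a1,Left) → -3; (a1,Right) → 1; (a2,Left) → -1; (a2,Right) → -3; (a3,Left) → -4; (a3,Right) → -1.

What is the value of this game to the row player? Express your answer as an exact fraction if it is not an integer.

Row minima: a1 → -3, a2 → -3, a3 → -4; maximin = -3.
Column maxima: Left → -1, Right → 1; minimax = -1.
-3 ≠ -1, so there is no saddle point; optimal play is mixed.
a3 is strictly dominated by a1, so the row player never plays it.
On the remaining 2×2 (a1, a2 vs Left, Right):
Let the row player play a1 with probability p. Expected payoff against Left: (-3)p + (-1)(1−p) = −2p − 1; against Right: 1p + (-3)(1−p) = 4p − 3.
Setting these equal: −2p − 1 = 4p − 3 ⇒ −6p = -2 ⇒ p = 1/3, and the value is (-2)·(1/3) − 1 = -5/3.
For the column player: with q = P(Left), equating a1's and a2's payoffs gives −4q + 1 = 2q − 3 ⇒ q = 2/3.

-5/3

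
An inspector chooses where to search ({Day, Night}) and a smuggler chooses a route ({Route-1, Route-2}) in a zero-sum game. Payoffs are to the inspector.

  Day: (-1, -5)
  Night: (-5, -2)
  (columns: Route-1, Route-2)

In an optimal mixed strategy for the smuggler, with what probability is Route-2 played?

Row minima: Day → -5, Night → -5; maximin = -5.
Column maxima: Route-1 → -1, Route-2 → -2; minimax = -2.
-5 ≠ -2, so there is no saddle point; optimal play is mixed.
Let the inspector play Day with probability p. Expected payoff against Route-1: (-1)p + (-5)(1−p) = 4p − 5; against Route-2: (-5)p + (-2)(1−p) = −3p − 2.
Setting these equal: 4p − 5 = −3p − 2 ⇒ 7p = 3 ⇒ p = 3/7, and the value is (4)·(3/7) − 5 = -23/7.
For the smuggler: with q = P(Route-1), equating Day's and Night's payoffs gives 4q − 5 = −3q − 2 ⇒ q = 3/7.

4/7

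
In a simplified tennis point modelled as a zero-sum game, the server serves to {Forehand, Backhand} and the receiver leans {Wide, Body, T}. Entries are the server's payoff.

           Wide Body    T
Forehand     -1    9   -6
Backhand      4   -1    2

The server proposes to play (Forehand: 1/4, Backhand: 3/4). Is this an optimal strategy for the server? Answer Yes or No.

No

Against Wide this mix gives (1/4)·(-1) + (3/4)·4 = 11/4.
Against Body this mix gives (1/4)·9 + (3/4)·(-1) = 3/2.
Against T this mix gives (1/4)·(-6) + (3/4)·2 = 0.
The receiver will play T, holding the server to 0. Shifting weight toward the row that does better against T would raise this floor (the equalizing mix achieves 2/3 against both T and Body), so the proposed strategy is not optimal.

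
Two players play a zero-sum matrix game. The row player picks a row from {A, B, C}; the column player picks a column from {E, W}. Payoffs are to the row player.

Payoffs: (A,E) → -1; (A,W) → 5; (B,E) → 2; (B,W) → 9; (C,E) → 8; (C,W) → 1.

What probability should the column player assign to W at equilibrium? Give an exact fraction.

3/7

Row minima: A → -1, B → 2, C → 1; maximin = 2.
Column maxima: E → 8, W → 9; minimax = 8.
2 ≠ 8, so there is no saddle point; optimal play is mixed.
A is strictly dominated by B, so the row player never plays it.
On the remaining 2×2 (B, C vs E, W):
Let the row player play B with probability p. Expected payoff against E: 2p + 8(1−p) = −6p + 8; against W: 9p + 1(1−p) = 8p + 1.
Setting these equal: −6p + 8 = 8p + 1 ⇒ −14p = -7 ⇒ p = 1/2, and the value is (-6)·(1/2) + 8 = 5.
For the column player: with q = P(E), equating B's and C's payoffs gives −7q + 9 = 7q + 1 ⇒ q = 4/7.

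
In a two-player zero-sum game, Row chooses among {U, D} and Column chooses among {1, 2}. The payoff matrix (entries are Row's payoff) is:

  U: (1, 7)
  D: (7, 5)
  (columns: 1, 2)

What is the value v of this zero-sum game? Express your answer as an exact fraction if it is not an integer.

11/2

Row minima: U → 1, D → 5; maximin = 5.
Column maxima: 1 → 7, 2 → 7; minimax = 7.
5 ≠ 7, so there is no saddle point; optimal play is mixed.
Let Row play U with probability p. Expected payoff against 1: 1p + 7(1−p) = −6p + 7; against 2: 7p + 5(1−p) = 2p + 5.
Setting these equal: −6p + 7 = 2p + 5 ⇒ −8p = -2 ⇒ p = 1/4, and the value is (-6)·(1/4) + 7 = 11/2.
For Column: with q = P(1), equating U's and D's payoffs gives −6q + 7 = 2q + 5 ⇒ q = 1/4.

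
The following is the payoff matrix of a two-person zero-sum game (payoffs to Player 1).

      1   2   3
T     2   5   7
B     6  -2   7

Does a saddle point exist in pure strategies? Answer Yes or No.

Row minima: T → 2, B → -2; maximin = 2.
Column maxima: 1 → 6, 2 → 5, 3 → 7; minimax = 5.
2 ≠ 5, so no pure-strategy equilibrium exists.

No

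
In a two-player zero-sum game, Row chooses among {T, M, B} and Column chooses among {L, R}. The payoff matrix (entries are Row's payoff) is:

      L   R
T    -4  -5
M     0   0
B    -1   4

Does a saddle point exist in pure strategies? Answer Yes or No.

Row minima: T → -5, M → 0, B → -1; maximin = 0.
Column maxima: L → 0, R → 4; minimax = 0.
maximin = minimax = 0, so a saddle point exists.

Yes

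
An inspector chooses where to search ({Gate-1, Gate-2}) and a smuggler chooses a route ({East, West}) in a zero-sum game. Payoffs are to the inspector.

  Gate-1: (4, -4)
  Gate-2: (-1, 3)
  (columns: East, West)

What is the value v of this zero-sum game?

2/3

Row minima: Gate-1 → -4, Gate-2 → -1; maximin = -1.
Column maxima: East → 4, West → 3; minimax = 3.
-1 ≠ 3, so there is no saddle point; optimal play is mixed.
Let the inspector play Gate-1 with probability p. Expected payoff against East: 4p + (-1)(1−p) = 5p − 1; against West: (-4)p + 3(1−p) = −7p + 3.
Setting these equal: 5p − 1 = −7p + 3 ⇒ 12p = 4 ⇒ p = 1/3, and the value is (5)·(1/3) − 1 = 2/3.
For the smuggler: with q = P(East), equating Gate-1's and Gate-2's payoffs gives 8q − 4 = −4q + 3 ⇒ q = 7/12.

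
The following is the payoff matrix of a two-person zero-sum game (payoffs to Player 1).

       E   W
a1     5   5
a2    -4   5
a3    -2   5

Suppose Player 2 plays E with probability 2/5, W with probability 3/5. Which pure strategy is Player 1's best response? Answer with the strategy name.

Expected payoff of a1: (2/5)·5 + (3/5)·5 = 5.
Expected payoff of a2: (2/5)·(-4) + (3/5)·5 = 7/5.
Expected payoff of a3: (2/5)·(-2) + (3/5)·5 = 11/5.
The largest is 5, so Player 1's best response is a1.

a1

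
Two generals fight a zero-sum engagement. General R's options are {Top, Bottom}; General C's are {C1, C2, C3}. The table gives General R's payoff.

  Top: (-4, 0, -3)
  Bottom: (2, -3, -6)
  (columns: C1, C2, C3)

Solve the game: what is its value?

Row minima: Top → -4, Bottom → -6; maximin = -4.
Column maxima: C1 → 2, C2 → 0, C3 → -3; minimax = -3.
-4 ≠ -3, so there is no saddle point; optimal play is mixed.
C2 is strictly dominated by C3 (it gives General R strictly more in every row), so General C never plays it.
On the remaining 2×2 (Top, Bottom vs C1, C3):
Let General R play Top with probability p. Expected payoff against C1: (-4)p + 2(1−p) = −6p + 2; against C3: (-3)p + (-6)(1−p) = 3p − 6.
Setting these equal: −6p + 2 = 3p − 6 ⇒ −9p = -8 ⇒ p = 8/9, and the value is (-6)·(8/9) + 2 = -10/3.
For General C: with q = P(C1), equating Top's and Bottom's payoffs gives −q − 3 = 8q − 6 ⇒ q = 1/3.

-10/3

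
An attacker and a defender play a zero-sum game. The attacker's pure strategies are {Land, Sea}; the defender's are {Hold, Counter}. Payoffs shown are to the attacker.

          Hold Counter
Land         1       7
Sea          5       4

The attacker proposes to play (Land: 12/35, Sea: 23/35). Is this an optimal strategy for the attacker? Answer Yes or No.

Against Hold this mix gives (12/35)·1 + (23/35)·5 = 127/35.
Against Counter this mix gives (12/35)·7 + (23/35)·4 = 176/35.
The defender will play Hold, holding the attacker to 127/35. Shifting weight toward the row that does better against Hold would raise this floor (the equalizing mix achieves 31/7 against both Hold and Counter), so the proposed strategy is not optimal.

No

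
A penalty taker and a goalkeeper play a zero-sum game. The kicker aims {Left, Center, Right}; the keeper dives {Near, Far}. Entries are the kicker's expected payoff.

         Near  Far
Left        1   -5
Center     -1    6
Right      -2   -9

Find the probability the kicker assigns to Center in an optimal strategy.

6/13

Row minima: Left → -5, Center → -1, Right → -9; maximin = -1.
Column maxima: Near → 1, Far → 6; minimax = 1.
-1 ≠ 1, so there is no saddle point; optimal play is mixed.
Right is strictly dominated by Left, so the kicker never plays it.
On the remaining 2×2 (Left, Center vs Near, Far):
Let the kicker play Left with probability p. Expected payoff against Near: 1p + (-1)(1−p) = 2p − 1; against Far: (-5)p + 6(1−p) = −11p + 6.
Setting these equal: 2p − 1 = −11p + 6 ⇒ 13p = 7 ⇒ p = 7/13, and the value is (2)·(7/13) − 1 = 1/13.
For the keeper: with q = P(Near), equating Left's and Center's payoffs gives 6q − 5 = −7q + 6 ⇒ q = 11/13.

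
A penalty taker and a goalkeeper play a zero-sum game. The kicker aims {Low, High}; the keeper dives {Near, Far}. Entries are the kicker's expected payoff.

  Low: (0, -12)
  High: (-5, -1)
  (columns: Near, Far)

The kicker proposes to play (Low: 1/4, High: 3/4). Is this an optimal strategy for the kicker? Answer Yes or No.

Against Near this mix gives (1/4)·0 + (3/4)·(-5) = -15/4.
Against Far this mix gives (1/4)·(-12) + (3/4)·(-1) = -15/4.
All of the keeper's active replies (Near, Far) yield -15/4, and no column does worse for the kicker. The mix makes the keeper indifferent and guarantees -15/4, so it is optimal.

Yes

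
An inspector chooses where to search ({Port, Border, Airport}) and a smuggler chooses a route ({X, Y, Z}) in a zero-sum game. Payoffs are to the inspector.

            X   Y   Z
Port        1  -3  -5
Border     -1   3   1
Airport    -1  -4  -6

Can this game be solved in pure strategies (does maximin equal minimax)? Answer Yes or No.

No

Row minima: Port → -5, Border → -1, Airport → -6; maximin = -1.
Column maxima: X → 1, Y → 3, Z → 1; minimax = 1.
-1 ≠ 1, so no pure-strategy equilibrium exists.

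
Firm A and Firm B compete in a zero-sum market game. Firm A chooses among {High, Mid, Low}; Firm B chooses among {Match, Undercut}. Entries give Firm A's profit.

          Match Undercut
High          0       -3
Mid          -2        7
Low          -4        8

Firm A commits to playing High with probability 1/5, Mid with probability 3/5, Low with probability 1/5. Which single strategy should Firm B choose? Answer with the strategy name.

If Firm B plays Match, Firm A's expected payoff is (1/5)·0 + (3/5)·(-2) + (1/5)·(-4) = -2.
If Firm B plays Undercut, Firm A's expected payoff is (1/5)·(-3) + (3/5)·7 + (1/5)·8 = 26/5.
Firm B minimizes Firm A's payoff; the smallest is -2, so the best response is Match.

Match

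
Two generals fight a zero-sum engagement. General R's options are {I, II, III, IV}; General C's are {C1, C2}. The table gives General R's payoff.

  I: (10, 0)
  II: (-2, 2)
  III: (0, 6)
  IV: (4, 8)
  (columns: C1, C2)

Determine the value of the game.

Row minima: I → 0, II → -2, III → 0, IV → 4; maximin = 4.
Column maxima: C1 → 10, C2 → 8; minimax = 8.
4 ≠ 8, so there is no saddle point; optimal play is mixed.
II is strictly dominated by III, so General R never plays it.
III is strictly dominated by IV, so General R never plays it.
On the remaining 2×2 (I, IV vs C1, C2):
Let General R play I with probability p. Expected payoff against C1: 10p + 4(1−p) = 6p + 4; against C2: 0p + 8(1−p) = −8p + 8.
Setting these equal: 6p + 4 = −8p + 8 ⇒ 14p = 4 ⇒ p = 2/7, and the value is (6)·(2/7) + 4 = 40/7.
For General C: with q = P(C1), equating I's and IV's payoffs gives 10q = −4q + 8 ⇒ q = 4/7.

40/7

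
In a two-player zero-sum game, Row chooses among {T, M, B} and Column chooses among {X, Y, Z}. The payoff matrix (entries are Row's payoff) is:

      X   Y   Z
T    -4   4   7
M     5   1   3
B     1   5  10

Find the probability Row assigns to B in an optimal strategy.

Row minima: T → -4, M → 1, B → 1; maximin = 1.
Column maxima: X → 5, Y → 5, Z → 10; minimax = 5.
1 ≠ 5, so there is no saddle point; optimal play is mixed.
T is strictly dominated by B, so Row never plays it.
Z is strictly dominated by Y (it gives Row strictly more in every row), so Column never plays it.
On the remaining 2×2 (M, B vs X, Y):
Let Row play M with probability p. Expected payoff against X: 5p + 1(1−p) = 4p + 1; against Y: 1p + 5(1−p) = −4p + 5.
Setting these equal: 4p + 1 = −4p + 5 ⇒ 8p = 4 ⇒ p = 1/2, and the value is (4)·(1/2) + 1 = 3.
For Column: with q = P(X), equating M's and B's payoffs gives 4q + 1 = −4q + 5 ⇒ q = 1/2.

1/2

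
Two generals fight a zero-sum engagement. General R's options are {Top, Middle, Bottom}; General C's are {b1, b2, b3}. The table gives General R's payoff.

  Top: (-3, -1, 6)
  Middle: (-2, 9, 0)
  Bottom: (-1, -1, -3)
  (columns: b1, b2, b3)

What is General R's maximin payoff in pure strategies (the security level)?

Row minima: Top → -3, Middle → -2, Bottom → -3.
The best of these is -2.

-2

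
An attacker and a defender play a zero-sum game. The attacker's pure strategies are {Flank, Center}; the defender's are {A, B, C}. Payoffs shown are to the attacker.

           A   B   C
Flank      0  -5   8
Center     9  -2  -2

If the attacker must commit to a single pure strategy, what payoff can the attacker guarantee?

-2

Row minima: Flank → -5, Center → -2.
The best of these is -2.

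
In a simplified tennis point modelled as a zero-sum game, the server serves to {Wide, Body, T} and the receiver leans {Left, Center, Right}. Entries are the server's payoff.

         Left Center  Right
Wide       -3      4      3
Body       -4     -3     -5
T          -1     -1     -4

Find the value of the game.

Row minima: Wide → -3, Body → -5, T → -4; maximin = -3.
Column maxima: Left → -1, Center → 4, Right → 3; minimax = -1.
-3 ≠ -1, so there is no saddle point; optimal play is mixed.
Body is strictly dominated by Wide, so the server never plays it.
Center is strictly dominated by Right (it gives the server strictly more in every row), so the receiver never plays it.
On the remaining 2×2 (Wide, T vs Left, Right):
Let the server play Wide with probability p. Expected payoff against Left: (-3)p + (-1)(1−p) = −2p − 1; against Right: 3p + (-4)(1−p) = 7p − 4.
Setting these equal: −2p − 1 = 7p − 4 ⇒ −9p = -3 ⇒ p = 1/3, and the value is (-2)·(1/3) − 1 = -5/3.
For the receiver: with q = P(Left), equating Wide's and T's payoffs gives −6q + 3 = 3q − 4 ⇒ q = 7/9.

-5/3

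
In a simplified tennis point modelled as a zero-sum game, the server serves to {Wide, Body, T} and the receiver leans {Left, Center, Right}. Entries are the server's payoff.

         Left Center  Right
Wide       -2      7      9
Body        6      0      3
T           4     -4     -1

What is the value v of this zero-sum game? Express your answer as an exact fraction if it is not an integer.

14/5

Row minima: Wide → -2, Body → 0, T → -4; maximin = 0.
Column maxima: Left → 6, Center → 7, Right → 9; minimax = 6.
0 ≠ 6, so there is no saddle point; optimal play is mixed.
T is strictly dominated by Body, so the server never plays it.
Right is strictly dominated by Center (it gives the server strictly more in every row), so the receiver never plays it.
On the remaining 2×2 (Wide, Body vs Left, Center):
Let the server play Wide with probability p. Expected payoff against Left: (-2)p + 6(1−p) = −8p + 6; against Center: 7p + 0(1−p) = 7p.
Setting these equal: −8p + 6 = 7p ⇒ −15p = -6 ⇒ p = 2/5, and the value is (-8)·(2/5) + 6 = 14/5.
For the receiver: with q = P(Left), equating Wide's and Body's payoffs gives −9q + 7 = 6q ⇒ q = 7/15.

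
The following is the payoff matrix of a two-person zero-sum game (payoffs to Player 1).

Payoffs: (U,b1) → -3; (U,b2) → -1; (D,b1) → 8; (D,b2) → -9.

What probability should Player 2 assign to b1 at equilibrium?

8/19

Row minima: U → -3, D → -9; maximin = -3.
Column maxima: b1 → 8, b2 → -1; minimax = -1.
-3 ≠ -1, so there is no saddle point; optimal play is mixed.
Let Player 1 play U with probability p. Expected payoff against b1: (-3)p + 8(1−p) = −11p + 8; against b2: (-1)p + (-9)(1−p) = 8p − 9.
Setting these equal: −11p + 8 = 8p − 9 ⇒ −19p = -17 ⇒ p = 17/19, and the value is (-11)·(17/19) + 8 = -35/19.
For Player 2: with q = P(b1), equating U's and D's payoffs gives −2q − 1 = 17q − 9 ⇒ q = 8/19.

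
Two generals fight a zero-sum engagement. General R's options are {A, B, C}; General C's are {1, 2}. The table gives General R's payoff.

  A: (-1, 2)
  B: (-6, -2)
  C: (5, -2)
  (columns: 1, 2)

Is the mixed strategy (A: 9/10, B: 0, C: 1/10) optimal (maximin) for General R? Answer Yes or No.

Against 1 this mix gives (9/10)·(-1) + (1/10)·5 = -2/5.
Against 2 this mix gives (9/10)·2 + (1/10)·(-2) = 8/5.
General C will play 1, holding General R to -2/5. Shifting weight toward the row that does better against 1 would raise this floor (the equalizing mix achieves 4/5 against both 1 and 2), so the proposed strategy is not optimal.

No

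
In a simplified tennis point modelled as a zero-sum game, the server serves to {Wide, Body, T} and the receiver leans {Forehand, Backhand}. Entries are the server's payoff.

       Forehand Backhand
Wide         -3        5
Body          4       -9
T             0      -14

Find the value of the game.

-1/3

Row minima: Wide → -3, Body → -9, T → -14; maximin = -3.
Column maxima: Forehand → 4, Backhand → 5; minimax = 4.
-3 ≠ 4, so there is no saddle point; optimal play is mixed.
T is strictly dominated by Body, so the server never plays it.
On the remaining 2×2 (Wide, Body vs Forehand, Backhand):
Let the server play Wide with probability p. Expected payoff against Forehand: (-3)p + 4(1−p) = −7p + 4; against Backhand: 5p + (-9)(1−p) = 14p − 9.
Setting these equal: −7p + 4 = 14p − 9 ⇒ −21p = -13 ⇒ p = 13/21, and the value is (-7)·(13/21) + 4 = -1/3.
For the receiver: with q = P(Forehand), equating Wide's and Body's payoffs gives −8q + 5 = 13q − 9 ⇒ q = 2/3.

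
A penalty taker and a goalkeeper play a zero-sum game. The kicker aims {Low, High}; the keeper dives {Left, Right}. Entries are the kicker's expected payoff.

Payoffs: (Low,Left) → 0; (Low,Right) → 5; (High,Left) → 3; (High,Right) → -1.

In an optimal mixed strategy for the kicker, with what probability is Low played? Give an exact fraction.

4/9

Row minima: Low → 0, High → -1; maximin = 0.
Column maxima: Left → 3, Right → 5; minimax = 3.
0 ≠ 3, so there is no saddle point; optimal play is mixed.
Let the kicker play Low with probability p. Expected payoff against Left: 0p + 3(1−p) = −3p + 3; against Right: 5p + (-1)(1−p) = 6p − 1.
Setting these equal: −3p + 3 = 6p − 1 ⇒ −9p = -4 ⇒ p = 4/9, and the value is (-3)·(4/9) + 3 = 5/3.
For the keeper: with q = P(Left), equating Low's and High's payoffs gives −5q + 5 = 4q − 1 ⇒ q = 2/3.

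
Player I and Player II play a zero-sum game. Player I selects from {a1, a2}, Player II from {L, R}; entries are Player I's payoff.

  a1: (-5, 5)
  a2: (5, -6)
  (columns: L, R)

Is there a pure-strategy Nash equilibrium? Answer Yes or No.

Row minima: a1 → -5, a2 → -6; maximin = -5.
Column maxima: L → 5, R → 5; minimax = 5.
-5 ≠ 5, so no pure-strategy equilibrium exists.

No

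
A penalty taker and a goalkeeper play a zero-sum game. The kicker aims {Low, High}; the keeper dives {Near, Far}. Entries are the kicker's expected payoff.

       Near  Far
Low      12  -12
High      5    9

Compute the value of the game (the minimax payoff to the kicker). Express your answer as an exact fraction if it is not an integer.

6

Row minima: Low → -12, High → 5; maximin = 5.
Column maxima: Near → 12, Far → 9; minimax = 9.
5 ≠ 9, so there is no saddle point; optimal play is mixed.
Let the kicker play Low with probability p. Expected payoff against Near: 12p + 5(1−p) = 7p + 5; against Far: (-12)p + 9(1−p) = −21p + 9.
Setting these equal: 7p + 5 = −21p + 9 ⇒ 28p = 4 ⇒ p = 1/7, and the value is (7)·(1/7) + 5 = 6.
For the keeper: with q = P(Near), equating Low's and High's payoffs gives 24q − 12 = −4q + 9 ⇒ q = 3/4.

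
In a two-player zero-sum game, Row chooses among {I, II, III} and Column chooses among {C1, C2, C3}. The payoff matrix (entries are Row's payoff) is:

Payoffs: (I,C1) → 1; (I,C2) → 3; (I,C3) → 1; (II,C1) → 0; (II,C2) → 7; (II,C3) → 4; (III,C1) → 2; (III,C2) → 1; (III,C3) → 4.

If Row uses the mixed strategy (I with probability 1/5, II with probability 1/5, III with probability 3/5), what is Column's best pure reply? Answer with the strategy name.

C1

If Column plays C1, Row's expected payoff is (1/5)·1 + (1/5)·0 + (3/5)·2 = 7/5.
If Column plays C2, Row's expected payoff is (1/5)·3 + (1/5)·7 + (3/5)·1 = 13/5.
If Column plays C3, Row's expected payoff is (1/5)·1 + (1/5)·4 + (3/5)·4 = 17/5.
Column minimizes Row's payoff; the smallest is 7/5, so the best response is C1.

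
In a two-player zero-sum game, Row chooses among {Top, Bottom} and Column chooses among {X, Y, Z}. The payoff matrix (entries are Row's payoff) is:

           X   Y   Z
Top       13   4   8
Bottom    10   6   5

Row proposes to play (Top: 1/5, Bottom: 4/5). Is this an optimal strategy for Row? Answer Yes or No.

Yes

Against X this mix gives (1/5)·13 + (4/5)·10 = 53/5.
Against Y this mix gives (1/5)·4 + (4/5)·6 = 28/5.
Against Z this mix gives (1/5)·8 + (4/5)·5 = 28/5.
All of Column's active replies (Y, Z) yield 28/5, and no column does worse for Row. The mix makes Column indifferent and guarantees 28/5, so it is optimal.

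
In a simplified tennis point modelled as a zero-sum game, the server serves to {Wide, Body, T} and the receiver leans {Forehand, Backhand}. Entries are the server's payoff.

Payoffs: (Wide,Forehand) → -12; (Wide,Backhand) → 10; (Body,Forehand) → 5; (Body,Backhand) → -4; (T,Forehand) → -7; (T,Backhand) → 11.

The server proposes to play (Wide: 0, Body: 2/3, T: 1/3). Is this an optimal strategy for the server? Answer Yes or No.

Yes

Against Forehand this mix gives (2/3)·5 + (1/3)·(-7) = 1.
Against Backhand this mix gives (2/3)·(-4) + (1/3)·11 = 1.
All of the receiver's active replies (Forehand, Backhand) yield 1, and no column does worse for the server. The mix makes the receiver indifferent and guarantees 1, so it is optimal.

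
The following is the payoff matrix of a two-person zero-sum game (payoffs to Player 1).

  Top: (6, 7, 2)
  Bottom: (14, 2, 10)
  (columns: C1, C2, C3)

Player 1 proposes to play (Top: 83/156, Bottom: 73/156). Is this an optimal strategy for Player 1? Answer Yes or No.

No

Against C1 this mix gives (83/156)·6 + (73/156)·14 = 380/39.
Against C2 this mix gives (83/156)·7 + (73/156)·2 = 727/156.
Against C3 this mix gives (83/156)·2 + (73/156)·10 = 224/39.
Player 2 will play C2, holding Player 1 to 727/156. Shifting weight toward the row that does better against C2 would raise this floor (the equalizing mix achieves 66/13 against both C2 and C3), so the proposed strategy is not optimal.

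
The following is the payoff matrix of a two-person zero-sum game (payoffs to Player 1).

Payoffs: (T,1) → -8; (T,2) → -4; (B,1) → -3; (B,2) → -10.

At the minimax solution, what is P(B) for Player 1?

4/11

Row minima: T → -8, B → -10; maximin = -8.
Column maxima: 1 → -3, 2 → -4; minimax = -4.
-8 ≠ -4, so there is no saddle point; optimal play is mixed.
Let Player 1 play T with probability p. Expected payoff against 1: (-8)p + (-3)(1−p) = −5p − 3; against 2: (-4)p + (-10)(1−p) = 6p − 10.
Setting these equal: −5p − 3 = 6p − 10 ⇒ −11p = -7 ⇒ p = 7/11, and the value is (-5)·(7/11) − 3 = -68/11.
For Player 2: with q = P(1), equating T's and B's payoffs gives −4q − 4 = 7q − 10 ⇒ q = 6/11.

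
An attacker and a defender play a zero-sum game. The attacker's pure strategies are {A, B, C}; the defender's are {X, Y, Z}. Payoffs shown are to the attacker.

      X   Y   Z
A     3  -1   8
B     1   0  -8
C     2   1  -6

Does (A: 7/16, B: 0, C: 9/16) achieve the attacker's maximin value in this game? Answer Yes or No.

Against X this mix gives (7/16)·3 + (9/16)·2 = 39/16.
Against Y this mix gives (7/16)·(-1) + (9/16)·1 = 1/8.
Against Z this mix gives (7/16)·8 + (9/16)·(-6) = 1/8.
All of the defender's active replies (Y, Z) yield 1/8, and no column does worse for the attacker. The mix makes the defender indifferent and guarantees 1/8, so it is optimal.

Yes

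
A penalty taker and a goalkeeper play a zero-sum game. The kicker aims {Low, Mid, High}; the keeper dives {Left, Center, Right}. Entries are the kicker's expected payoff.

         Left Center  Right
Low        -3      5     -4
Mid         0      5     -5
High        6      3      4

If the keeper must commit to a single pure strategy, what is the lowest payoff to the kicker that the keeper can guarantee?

4

Column maxima: Left → 6, Center → 5, Right → 4.
The smallest of these is 4.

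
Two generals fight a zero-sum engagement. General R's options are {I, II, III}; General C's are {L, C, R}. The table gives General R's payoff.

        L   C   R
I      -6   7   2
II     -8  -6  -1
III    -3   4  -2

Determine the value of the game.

-3

Row minima: I → -6, II → -8, III → -3; maximin = -3.
Column maxima: L → -3, C → 7, R → 2; minimax = -3.
Since maximin = minimax = -3, there is a saddle point and the value is -3.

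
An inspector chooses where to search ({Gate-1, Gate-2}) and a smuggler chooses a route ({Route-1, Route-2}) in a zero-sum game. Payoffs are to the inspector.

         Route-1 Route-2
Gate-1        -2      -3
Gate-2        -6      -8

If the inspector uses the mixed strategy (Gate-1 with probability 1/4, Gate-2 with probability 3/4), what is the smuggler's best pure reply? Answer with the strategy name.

If the smuggler plays Route-1, the inspector's expected payoff is (1/4)·(-2) + (3/4)·(-6) = -5.
If the smuggler plays Route-2, the inspector's expected payoff is (1/4)·(-3) + (3/4)·(-8) = -27/4.
The smuggler minimizes the inspector's payoff; the smallest is -27/4, so the best response is Route-2.

Route-2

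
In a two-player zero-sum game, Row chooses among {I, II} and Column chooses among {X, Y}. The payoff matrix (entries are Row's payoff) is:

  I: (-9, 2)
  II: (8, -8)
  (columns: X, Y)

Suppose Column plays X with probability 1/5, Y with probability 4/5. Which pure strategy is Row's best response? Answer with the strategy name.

I

Expected payoff of I: (1/5)·(-9) + (4/5)·2 = -1/5.
Expected payoff of II: (1/5)·8 + (4/5)·(-8) = -24/5.
The largest is -1/5, so Row's best response is I.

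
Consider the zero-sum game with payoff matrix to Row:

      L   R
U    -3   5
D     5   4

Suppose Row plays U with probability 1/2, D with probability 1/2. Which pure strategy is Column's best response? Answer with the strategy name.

If Column plays L, Row's expected payoff is (1/2)·(-3) + (1/2)·5 = 1.
If Column plays R, Row's expected payoff is (1/2)·5 + (1/2)·4 = 9/2.
Column minimizes Row's payoff; the smallest is 1, so the best response is L.

L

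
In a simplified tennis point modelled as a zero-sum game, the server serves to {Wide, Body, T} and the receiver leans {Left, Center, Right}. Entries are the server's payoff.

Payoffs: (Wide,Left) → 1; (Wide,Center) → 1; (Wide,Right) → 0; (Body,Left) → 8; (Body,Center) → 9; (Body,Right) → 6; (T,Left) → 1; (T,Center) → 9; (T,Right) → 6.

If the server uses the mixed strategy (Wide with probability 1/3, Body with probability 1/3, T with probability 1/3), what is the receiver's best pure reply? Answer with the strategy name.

If the receiver plays Left, the server's expected payoff is (1/3)·1 + (1/3)·8 + (1/3)·1 = 10/3.
If the receiver plays Center, the server's expected payoff is (1/3)·1 + (1/3)·9 + (1/3)·9 = 19/3.
If the receiver plays Right, the server's expected payoff is (1/3)·0 + (1/3)·6 + (1/3)·6 = 4.
The receiver minimizes the server's payoff; the smallest is 10/3, so the best response is Left.

Left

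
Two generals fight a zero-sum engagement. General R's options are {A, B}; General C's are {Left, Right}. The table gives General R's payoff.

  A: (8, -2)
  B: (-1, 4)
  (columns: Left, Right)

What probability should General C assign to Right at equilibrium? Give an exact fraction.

3/5

Row minima: A → -2, B → -1; maximin = -1.
Column maxima: Left → 8, Right → 4; minimax = 4.
-1 ≠ 4, so there is no saddle point; optimal play is mixed.
Let General R play A with probability p. Expected payoff against Left: 8p + (-1)(1−p) = 9p − 1; against Right: (-2)p + 4(1−p) = −6p + 4.
Setting these equal: 9p − 1 = −6p + 4 ⇒ 15p = 5 ⇒ p = 1/3, and the value is (9)·(1/3) − 1 = 2.
For General C: with q = P(Left), equating A's and B's payoffs gives 10q − 2 = −5q + 4 ⇒ q = 2/5.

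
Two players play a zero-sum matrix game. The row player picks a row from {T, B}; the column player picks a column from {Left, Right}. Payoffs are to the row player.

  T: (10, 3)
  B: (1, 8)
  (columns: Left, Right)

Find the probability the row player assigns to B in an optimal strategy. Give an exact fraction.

Row minima: T → 3, B → 1; maximin = 3.
Column maxima: Left → 10, Right → 8; minimax = 8.
3 ≠ 8, so there is no saddle point; optimal play is mixed.
Let the row player play T with probability p. Expected payoff against Left: 10p + 1(1−p) = 9p + 1; against Right: 3p + 8(1−p) = −5p + 8.
Setting these equal: 9p + 1 = −5p + 8 ⇒ 14p = 7 ⇒ p = 1/2, and the value is (9)·(1/2) + 1 = 11/2.
For the column player: with q = P(Left), equating T's and B's payoffs gives 7q + 3 = −7q + 8 ⇒ q = 5/14.

1/2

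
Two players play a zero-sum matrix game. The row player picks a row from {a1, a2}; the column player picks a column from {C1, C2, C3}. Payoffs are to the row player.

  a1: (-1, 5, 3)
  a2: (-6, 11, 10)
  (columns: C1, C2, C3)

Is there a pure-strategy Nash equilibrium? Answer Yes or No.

Yes

Row minima: a1 → -1, a2 → -6; maximin = -1.
Column maxima: C1 → -1, C2 → 11, C3 → 10; minimax = -1.
maximin = minimax = -1, so a saddle point exists.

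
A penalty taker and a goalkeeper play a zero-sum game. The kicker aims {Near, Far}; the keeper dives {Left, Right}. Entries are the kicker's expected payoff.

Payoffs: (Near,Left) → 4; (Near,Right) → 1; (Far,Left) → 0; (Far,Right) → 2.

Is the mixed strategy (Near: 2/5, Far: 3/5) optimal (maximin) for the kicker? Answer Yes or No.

Against Left this mix gives (2/5)·4 + (3/5)·0 = 8/5.
Against Right this mix gives (2/5)·1 + (3/5)·2 = 8/5.
All of the keeper's active replies (Left, Right) yield 8/5, and no column does worse for the kicker. The mix makes the keeper indifferent and guarantees 8/5, so it is optimal.

Yes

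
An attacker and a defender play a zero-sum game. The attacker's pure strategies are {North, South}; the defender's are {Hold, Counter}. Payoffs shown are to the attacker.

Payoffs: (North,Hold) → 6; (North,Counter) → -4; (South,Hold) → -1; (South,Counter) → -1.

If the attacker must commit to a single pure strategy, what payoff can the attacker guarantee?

-1

Row minima: North → -4, South → -1.
The best of these is -1.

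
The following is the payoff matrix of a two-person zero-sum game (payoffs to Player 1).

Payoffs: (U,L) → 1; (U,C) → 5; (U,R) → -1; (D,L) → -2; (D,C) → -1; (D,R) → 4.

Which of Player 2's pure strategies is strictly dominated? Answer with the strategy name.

L holds Player 1's payoff strictly below C in every row: 1 < 5, -2 < -1.
So C is strictly dominated for Player 2.

C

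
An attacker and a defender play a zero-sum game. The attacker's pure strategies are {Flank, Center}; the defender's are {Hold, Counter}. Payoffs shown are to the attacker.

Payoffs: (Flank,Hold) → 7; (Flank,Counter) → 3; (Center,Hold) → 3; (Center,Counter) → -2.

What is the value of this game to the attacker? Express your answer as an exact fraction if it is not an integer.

Row minima: Flank → 3, Center → -2; maximin = 3.
Column maxima: Hold → 7, Counter → 3; minimax = 3.
Since maximin = minimax = 3, there is a saddle point and the value is 3.

3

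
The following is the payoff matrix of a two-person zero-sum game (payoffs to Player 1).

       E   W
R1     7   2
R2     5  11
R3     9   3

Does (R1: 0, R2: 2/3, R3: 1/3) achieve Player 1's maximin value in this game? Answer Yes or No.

No

Against E this mix gives (2/3)·5 + (1/3)·9 = 19/3.
Against W this mix gives (2/3)·11 + (1/3)·3 = 25/3.
Player 2 will play E, holding Player 1 to 19/3. Shifting weight toward the row that does better against E would raise this floor (the equalizing mix achieves 7 against both E and W), so the proposed strategy is not optimal.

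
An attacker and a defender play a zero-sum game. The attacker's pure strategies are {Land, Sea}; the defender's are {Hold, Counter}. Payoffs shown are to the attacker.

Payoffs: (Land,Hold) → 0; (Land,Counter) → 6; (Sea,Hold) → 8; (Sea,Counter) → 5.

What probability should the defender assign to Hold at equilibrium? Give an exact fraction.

Row minima: Land → 0, Sea → 5; maximin = 5.
Column maxima: Hold → 8, Counter → 6; minimax = 6.
5 ≠ 6, so there is no saddle point; optimal play is mixed.
Let the attacker play Land with probability p. Expected payoff against Hold: 0p + 8(1−p) = −8p + 8; against Counter: 6p + 5(1−p) = p + 5.
Setting these equal: −8p + 8 = p + 5 ⇒ −9p = -3 ⇒ p = 1/3, and the value is (-8)·(1/3) + 8 = 16/3.
For the defender: with q = P(Hold), equating Land's and Sea's payoffs gives −6q + 6 = 3q + 5 ⇒ q = 1/9.

1/9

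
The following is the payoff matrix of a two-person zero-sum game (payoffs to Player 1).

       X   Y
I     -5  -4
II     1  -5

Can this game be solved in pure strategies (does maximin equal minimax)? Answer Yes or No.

Row minima: I → -5, II → -5; maximin = -5.
Column maxima: X → 1, Y → -4; minimax = -4.
-5 ≠ -4, so no pure-strategy equilibrium exists.

No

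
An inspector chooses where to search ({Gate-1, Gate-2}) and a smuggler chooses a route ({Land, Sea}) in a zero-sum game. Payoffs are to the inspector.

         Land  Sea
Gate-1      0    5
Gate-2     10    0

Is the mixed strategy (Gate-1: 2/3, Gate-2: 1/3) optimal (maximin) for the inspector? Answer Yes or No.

Against Land this mix gives (2/3)·0 + (1/3)·10 = 10/3.
Against Sea this mix gives (2/3)·5 + (1/3)·0 = 10/3.
All of the smuggler's active replies (Land, Sea) yield 10/3, and no column does worse for the inspector. The mix makes the smuggler indifferent and guarantees 10/3, so it is optimal.

Yes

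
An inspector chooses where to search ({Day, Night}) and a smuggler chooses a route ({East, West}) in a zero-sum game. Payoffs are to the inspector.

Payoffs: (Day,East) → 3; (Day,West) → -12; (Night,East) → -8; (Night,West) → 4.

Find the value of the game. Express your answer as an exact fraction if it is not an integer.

Row minima: Day → -12, Night → -8; maximin = -8.
Column maxima: East → 3, West → 4; minimax = 3.
-8 ≠ 3, so there is no saddle point; optimal play is mixed.
Let the inspector play Day with probability p. Expected payoff against East: 3p + (-8)(1−p) = 11p − 8; against West: (-12)p + 4(1−p) = −16p + 4.
Setting these equal: 11p − 8 = −16p + 4 ⇒ 27p = 12 ⇒ p = 4/9, and the value is (11)·(4/9) − 8 = -28/9.
For the smuggler: with q = P(East), equating Day's and Night's payoffs gives 15q − 12 = −12q + 4 ⇒ q = 16/27.

-28/9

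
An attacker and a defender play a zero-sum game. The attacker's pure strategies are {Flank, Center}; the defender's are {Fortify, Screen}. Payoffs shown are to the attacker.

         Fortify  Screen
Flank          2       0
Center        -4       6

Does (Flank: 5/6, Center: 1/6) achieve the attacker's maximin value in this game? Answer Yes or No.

Against Fortify this mix gives (5/6)·2 + (1/6)·(-4) = 1.
Against Screen this mix gives (5/6)·0 + (1/6)·6 = 1.
All of the defender's active replies (Fortify, Screen) yield 1, and no column does worse for the attacker. The mix makes the defender indifferent and guarantees 1, so it is optimal.

Yes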